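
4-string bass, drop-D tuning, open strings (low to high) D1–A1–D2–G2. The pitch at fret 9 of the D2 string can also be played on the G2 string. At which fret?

4

Fret 9 on D2 is MIDI 38 + 9 = 47 (B2). On the G2 string (open MIDI 43), that pitch is 47 − 43 = fret 4.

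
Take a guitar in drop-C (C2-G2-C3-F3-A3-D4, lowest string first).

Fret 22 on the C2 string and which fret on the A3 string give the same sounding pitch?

1

Fret 22 on C2 is MIDI 36 + 22 = 58 (A#3). On the A3 string (open MIDI 57), that pitch is 58 − 57 = fret 1.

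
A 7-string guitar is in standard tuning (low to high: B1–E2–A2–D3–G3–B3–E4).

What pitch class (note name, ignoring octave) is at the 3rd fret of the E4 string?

G

The open E4 string plus 3 semitones: E–F–F#–G.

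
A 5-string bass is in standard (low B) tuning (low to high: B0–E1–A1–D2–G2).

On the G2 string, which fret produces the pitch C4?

17

C4 is 17 semitones above the open G2 (G–G#–A–A#–…–A#–B–C), so it sits at fret 17.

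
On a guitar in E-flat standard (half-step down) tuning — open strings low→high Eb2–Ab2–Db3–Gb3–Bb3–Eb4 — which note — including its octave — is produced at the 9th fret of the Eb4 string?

Each fret is one semitone, so Eb4 + 9 = C5.

C5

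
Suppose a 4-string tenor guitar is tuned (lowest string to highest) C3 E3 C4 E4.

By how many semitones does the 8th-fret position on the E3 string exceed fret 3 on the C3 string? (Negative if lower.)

E3 at fret 8 → C4 (MIDI 60); C3 at fret 3 → D#3 (MIDI 51).
60 − 51 = 9, so the two pitches are 9 semitones apart.

9 semitones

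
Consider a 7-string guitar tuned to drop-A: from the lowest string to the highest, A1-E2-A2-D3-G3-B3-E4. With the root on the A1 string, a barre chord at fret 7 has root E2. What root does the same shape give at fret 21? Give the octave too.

Moving from fret 7 to fret 21 shifts the root by 14 semitones.
E2 up 14 semitones is F#3.

F#3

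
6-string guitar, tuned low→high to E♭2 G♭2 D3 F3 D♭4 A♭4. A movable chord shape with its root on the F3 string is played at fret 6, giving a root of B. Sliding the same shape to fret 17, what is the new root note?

Moving from fret 6 to fret 17 shifts the root by 11 semitones.
B up 11 semitones is B♭.

B♭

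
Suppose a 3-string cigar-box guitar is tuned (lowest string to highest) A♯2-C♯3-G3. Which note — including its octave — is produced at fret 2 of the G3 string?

The open G3 string plus 2 semitones: G–G#–A.
No B→C boundary is crossed, so the octave stays at 3.

A3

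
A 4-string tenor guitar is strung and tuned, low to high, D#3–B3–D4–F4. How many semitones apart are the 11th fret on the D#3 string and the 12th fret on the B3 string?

D#3 at fret 11 → D4 (MIDI 62); B3 at fret 12 → B4 (MIDI 71).
62 − 71 = -9, so the two pitches are 9 semitones apart, with B4 the higher.

9 semitones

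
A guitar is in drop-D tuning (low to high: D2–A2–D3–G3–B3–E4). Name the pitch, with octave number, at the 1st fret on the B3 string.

C4

Each fret is one semitone, so B3 + 1 = C4.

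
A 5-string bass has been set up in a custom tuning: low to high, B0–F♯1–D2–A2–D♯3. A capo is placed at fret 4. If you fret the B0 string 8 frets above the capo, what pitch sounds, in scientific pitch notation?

The capo raises the open B0 by 4 semitones to D♯1; fretting 8 more gives B0 + 4 + 8 = B0 + 12 semitones = B1.

B1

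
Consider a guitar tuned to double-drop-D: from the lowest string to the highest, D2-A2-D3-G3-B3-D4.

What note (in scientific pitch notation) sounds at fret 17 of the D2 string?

The open D2 string plus 17 semitones: D–D#–E–F–…–F–F#–G.
The walk passes from B into C once, so the octave number goes from 2 to 3.

G3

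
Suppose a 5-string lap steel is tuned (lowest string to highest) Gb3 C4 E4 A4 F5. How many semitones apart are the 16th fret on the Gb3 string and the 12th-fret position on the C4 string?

Gb3 at fret 16 → Bb4 (MIDI 70); C4 at fret 12 → C5 (MIDI 72).
70 − 72 = -2, so the two pitches are 2 semitones apart, with C5 the higher.

2 semitones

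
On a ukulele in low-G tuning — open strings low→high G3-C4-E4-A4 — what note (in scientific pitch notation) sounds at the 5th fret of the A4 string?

D5

Each fret is one semitone, so A4 + 5 = D5.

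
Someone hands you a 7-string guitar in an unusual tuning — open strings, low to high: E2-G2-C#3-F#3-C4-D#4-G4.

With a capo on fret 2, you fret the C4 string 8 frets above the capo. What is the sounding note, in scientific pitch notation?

The capo raises the open C4 by 2 semitones to D4; fretting 8 more gives C4 + 2 + 8 = C4 + 10 semitones = A#4.
(Also written Bb.)

A#4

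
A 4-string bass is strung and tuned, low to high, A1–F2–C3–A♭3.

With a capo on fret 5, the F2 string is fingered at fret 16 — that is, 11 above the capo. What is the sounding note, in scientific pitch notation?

A3

The capo raises the open F2 by 5 semitones to B♭2; fretting 11 more gives F2 + 5 + 11 = F2 + 16 semitones = A3.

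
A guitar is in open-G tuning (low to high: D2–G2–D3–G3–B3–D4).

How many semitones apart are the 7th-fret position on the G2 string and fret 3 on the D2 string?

9 semitones

G2 at fret 7 → D3 (MIDI 50); D2 at fret 3 → F2 (MIDI 41).
50 − 41 = 9, so the two pitches are 9 semitones apart, with D3 the higher.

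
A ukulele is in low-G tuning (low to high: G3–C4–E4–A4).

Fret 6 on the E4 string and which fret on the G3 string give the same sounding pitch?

E4 at fret 6 is E4 + 6 semitones = A#4.
The open G3 string is 9 semitones below the open E4, so the same pitch on the G3 string lies at fret 6 + 9 = 15.

15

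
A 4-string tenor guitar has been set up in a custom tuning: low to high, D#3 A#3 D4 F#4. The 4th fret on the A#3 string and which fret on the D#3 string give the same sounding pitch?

Fret 4 on A#3 is MIDI 58 + 4 = 62 (D4). On the D#3 string (open MIDI 51), that pitch is 62 − 51 = fret 11.

11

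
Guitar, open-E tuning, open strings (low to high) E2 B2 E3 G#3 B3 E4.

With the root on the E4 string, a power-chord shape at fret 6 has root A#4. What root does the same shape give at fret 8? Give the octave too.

Moving from fret 6 to fret 8 shifts the root by 2 semitones.
A#4 up 2 semitones is C5.

C5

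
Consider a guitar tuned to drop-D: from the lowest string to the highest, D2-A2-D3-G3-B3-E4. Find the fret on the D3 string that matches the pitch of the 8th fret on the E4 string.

22

E4 at fret 8 is E4 + 8 semitones = C5.
The open D3 string is 14 semitones below the open E4, so the same pitch on the D3 string lies at fret 8 + 14 = 22.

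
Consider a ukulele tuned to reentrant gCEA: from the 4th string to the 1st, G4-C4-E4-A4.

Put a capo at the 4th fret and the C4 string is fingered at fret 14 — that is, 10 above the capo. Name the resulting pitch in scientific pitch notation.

The capo raises the open C4 by 4 semitones to E4; fretting 10 more gives C4 + 4 + 10 = C4 + 14 semitones = D5.

D5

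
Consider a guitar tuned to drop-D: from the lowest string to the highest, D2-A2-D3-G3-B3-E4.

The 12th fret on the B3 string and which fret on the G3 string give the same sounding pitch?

B3 at fret 12 is B3 + 12 semitones = B4.
The open G3 string is 4 semitones below the open B3, so the same pitch on the G3 string lies at fret 12 + 4 = 16.

16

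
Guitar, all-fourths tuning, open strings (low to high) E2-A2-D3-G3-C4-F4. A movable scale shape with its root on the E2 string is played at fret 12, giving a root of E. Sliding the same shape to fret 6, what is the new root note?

A#

Moving from fret 12 to fret 6 shifts the root by -6 semitones.
E down 6 semitones is A#.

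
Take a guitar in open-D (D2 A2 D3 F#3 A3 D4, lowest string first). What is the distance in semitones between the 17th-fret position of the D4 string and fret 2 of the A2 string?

D4 at fret 17 → G5 (MIDI 79); A2 at fret 2 → B2 (MIDI 47).
79 − 47 = 32, so the two pitches are 32 semitones apart, with G5 the higher.

32 semitones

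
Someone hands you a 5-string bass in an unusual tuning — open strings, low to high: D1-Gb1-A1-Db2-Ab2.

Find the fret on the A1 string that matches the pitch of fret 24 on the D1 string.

D1 at fret 24 is D1 + 24 semitones = D3.
The open A1 string is 7 semitones above the open D1, so the same pitch on the A1 string lies at fret 24 − 7 = 17.

17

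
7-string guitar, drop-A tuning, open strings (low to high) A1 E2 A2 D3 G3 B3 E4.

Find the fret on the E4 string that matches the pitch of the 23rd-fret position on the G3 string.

G3 at fret 23 is G3 + 23 semitones = F#5.
The open E4 string is 9 semitones above the open G3, so the same pitch on the E4 string lies at fret 23 − 9 = 14.

14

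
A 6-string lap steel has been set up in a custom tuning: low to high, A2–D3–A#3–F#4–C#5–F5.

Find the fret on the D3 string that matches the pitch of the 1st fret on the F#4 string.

17

F#4 at fret 1 is F#4 + 1 semitone = G4.
The open D3 string is 16 semitones below the open F#4, so the same pitch on the D3 string lies at fret 1 + 16 = 17.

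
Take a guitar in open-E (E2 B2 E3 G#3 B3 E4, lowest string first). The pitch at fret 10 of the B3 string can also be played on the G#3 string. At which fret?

Fret 10 on B3 is MIDI 59 + 10 = 69 (A4). On the G#3 string (open MIDI 56), that pitch is 69 − 56 = fret 13.

13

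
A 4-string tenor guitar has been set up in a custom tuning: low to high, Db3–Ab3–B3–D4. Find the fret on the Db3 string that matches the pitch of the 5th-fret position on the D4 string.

18

D4 at fret 5 is D4 + 5 semitones = G4.
The open Db3 string is 13 semitones below the open D4, so the same pitch on the Db3 string lies at fret 5 + 13 = 18.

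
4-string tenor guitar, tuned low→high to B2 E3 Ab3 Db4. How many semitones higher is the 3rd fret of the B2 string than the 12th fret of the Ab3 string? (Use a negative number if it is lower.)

-18 semitones

B2 at fret 3 → D3 (MIDI 50); Ab3 at fret 12 → Ab4 (MIDI 68).
50 − 68 = -18, so the two pitches are 18 semitones apart.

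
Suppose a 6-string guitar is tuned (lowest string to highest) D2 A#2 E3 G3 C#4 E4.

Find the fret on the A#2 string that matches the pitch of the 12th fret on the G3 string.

21

G3 at fret 12 is G3 + 12 semitones = G4.
The open A#2 string is 9 semitones below the open G3, so the same pitch on the A#2 string lies at fret 12 + 9 = 21.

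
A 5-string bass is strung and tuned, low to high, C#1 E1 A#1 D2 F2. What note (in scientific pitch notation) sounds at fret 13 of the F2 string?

The open F2 string plus 13 semitones: F–F#–G–G#–…–E–F–F#.
The walk passes from B into C once, so the octave number goes from 2 to 3.

F#3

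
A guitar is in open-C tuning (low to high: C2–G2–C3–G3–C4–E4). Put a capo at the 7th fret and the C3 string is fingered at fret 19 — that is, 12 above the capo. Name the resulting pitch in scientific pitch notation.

The capo raises the open C3 by 7 semitones to G3; fretting 12 more gives C3 + 7 + 12 = C3 + 19 semitones = G4.

G4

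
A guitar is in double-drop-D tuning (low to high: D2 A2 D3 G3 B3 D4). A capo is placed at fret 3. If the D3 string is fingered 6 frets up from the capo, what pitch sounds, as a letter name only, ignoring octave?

B

The capo raises the open D3 by 3 semitones to F3; fretting 6 more gives D3 + 3 + 6 = D3 + 9 semitones, landing on B.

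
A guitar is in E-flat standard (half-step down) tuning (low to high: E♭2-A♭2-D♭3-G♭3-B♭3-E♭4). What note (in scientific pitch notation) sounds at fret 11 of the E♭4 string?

The open E♭4 string plus 11 semitones: Eb–E–F–Gb–…–C–Db–D.
The walk passes from B into C once, so the octave number goes from 4 to 5.

D5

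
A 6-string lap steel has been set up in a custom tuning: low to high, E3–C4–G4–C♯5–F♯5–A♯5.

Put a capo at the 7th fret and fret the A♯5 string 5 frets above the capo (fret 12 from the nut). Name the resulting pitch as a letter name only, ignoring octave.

The capo raises the open A♯5 by 7 semitones to F6; fretting 5 more gives A♯5 + 7 + 5 = A♯5 + 12 semitones, landing on A♯.
(Also written B♭.)

A♯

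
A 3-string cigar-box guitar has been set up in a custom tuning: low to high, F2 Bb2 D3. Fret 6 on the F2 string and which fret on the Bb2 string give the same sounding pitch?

1

F2 at fret 6 is F2 + 6 semitones = B2.
The open Bb2 string is 5 semitones above the open F2, so the same pitch on the Bb2 string lies at fret 6 − 5 = 1.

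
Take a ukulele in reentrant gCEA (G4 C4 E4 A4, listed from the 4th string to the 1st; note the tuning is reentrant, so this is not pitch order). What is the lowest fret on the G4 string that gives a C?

From G4, count semitones up the chromatic scale until reaching C: G–G#–A–A#–B–C — 5 steps.

5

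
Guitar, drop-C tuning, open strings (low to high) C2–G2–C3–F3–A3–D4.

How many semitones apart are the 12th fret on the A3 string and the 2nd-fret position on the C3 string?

A3 at fret 12 → A4 (MIDI 69); C3 at fret 2 → D3 (MIDI 50).
69 − 50 = 19, so the two pitches are 19 semitones apart, with A4 the higher.

19 semitones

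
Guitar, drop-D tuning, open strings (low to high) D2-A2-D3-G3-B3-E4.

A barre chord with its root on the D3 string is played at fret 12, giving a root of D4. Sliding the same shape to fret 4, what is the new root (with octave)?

F#3

Moving from fret 12 to fret 4 shifts the root by -8 semitones.
D4 down 8 semitones is F#3.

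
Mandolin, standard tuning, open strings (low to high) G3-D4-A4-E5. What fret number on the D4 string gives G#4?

6

G#4 is 6 semitones above the open D4 (D–D#–E–F–F#–G–G#), so it sits at fret 6.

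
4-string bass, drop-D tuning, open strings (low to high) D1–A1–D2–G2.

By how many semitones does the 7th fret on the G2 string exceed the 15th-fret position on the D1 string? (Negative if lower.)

9 semitones

G2 at fret 7 → D3 (MIDI 50); D1 at fret 15 → F2 (MIDI 41).
50 − 41 = 9, so the two pitches are 9 semitones apart.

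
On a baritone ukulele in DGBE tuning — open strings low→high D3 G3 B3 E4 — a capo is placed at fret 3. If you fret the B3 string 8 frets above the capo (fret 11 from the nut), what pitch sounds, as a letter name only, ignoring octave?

The capo raises the open B3 by 3 semitones to D4; fretting 8 more gives B3 + 3 + 8 = B3 + 11 semitones, landing on A♯.
(Also written B♭.)

A♯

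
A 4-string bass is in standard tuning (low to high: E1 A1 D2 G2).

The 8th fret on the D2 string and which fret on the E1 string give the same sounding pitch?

18

D2 at fret 8 is D2 + 8 semitones = A♯2.
The open E1 string is 10 semitones below the open D2, so the same pitch on the E1 string lies at fret 8 + 10 = 18.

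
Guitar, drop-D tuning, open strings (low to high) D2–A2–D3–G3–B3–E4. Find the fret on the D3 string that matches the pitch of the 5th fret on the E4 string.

19

Fret 5 on E4 is MIDI 64 + 5 = 69 (A4). On the D3 string (open MIDI 50), that pitch is 69 − 50 = fret 19.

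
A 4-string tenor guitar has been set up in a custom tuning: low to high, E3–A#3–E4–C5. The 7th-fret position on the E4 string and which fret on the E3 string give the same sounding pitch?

19

E4 at fret 7 is E4 + 7 semitones = B4.
The open E3 string is 12 semitones below the open E4, so the same pitch on the E3 string lies at fret 7 + 12 = 19.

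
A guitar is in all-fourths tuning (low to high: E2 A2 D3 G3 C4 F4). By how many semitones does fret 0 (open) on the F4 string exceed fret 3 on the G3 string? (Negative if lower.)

F4 at fret 0 → F4 (MIDI 65); G3 at fret 3 → A#3 (MIDI 58).
65 − 58 = 7, so the two pitches are 7 semitones apart.

7 semitones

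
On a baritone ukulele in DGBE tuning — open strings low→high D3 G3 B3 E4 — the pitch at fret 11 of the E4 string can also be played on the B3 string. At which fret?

Fret 11 on E4 is MIDI 64 + 11 = 75 (D#5). On the B3 string (open MIDI 59), that pitch is 75 − 59 = fret 16.

16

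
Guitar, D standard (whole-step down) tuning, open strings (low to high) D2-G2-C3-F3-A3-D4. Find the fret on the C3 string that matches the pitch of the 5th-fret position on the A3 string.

14

Fret 5 on A3 is MIDI 57 + 5 = 62 (D4). On the C3 string (open MIDI 48), that pitch is 62 − 48 = fret 14.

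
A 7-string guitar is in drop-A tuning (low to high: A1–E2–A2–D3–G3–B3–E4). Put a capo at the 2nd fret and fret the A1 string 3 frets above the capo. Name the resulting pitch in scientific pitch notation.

D2

The capo raises the open A1 by 2 semitones to B1; fretting 3 more gives A1 + 2 + 3 = A1 + 5 semitones = D2.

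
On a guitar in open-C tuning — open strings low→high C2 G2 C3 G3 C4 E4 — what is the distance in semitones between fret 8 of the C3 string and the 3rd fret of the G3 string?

C3 at fret 8 → G♯3 (MIDI 56); G3 at fret 3 → A♯3 (MIDI 58).
56 − 58 = -2, so the two pitches are 2 semitones apart, with A♯3 the higher.

2 semitones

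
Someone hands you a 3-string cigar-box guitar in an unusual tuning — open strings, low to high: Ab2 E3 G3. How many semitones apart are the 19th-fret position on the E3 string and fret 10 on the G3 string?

6 semitones

E3 at fret 19 → B4 (MIDI 71); G3 at fret 10 → F4 (MIDI 65).
71 − 65 = 6, so the two pitches are 6 semitones apart, with B4 the higher.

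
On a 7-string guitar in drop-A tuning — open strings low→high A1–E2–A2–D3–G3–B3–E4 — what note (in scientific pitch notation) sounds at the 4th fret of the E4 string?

G#4

E4 is MIDI 64. Adding 4 gives 68, which is G#4.
(Equivalently spelled Ab4.)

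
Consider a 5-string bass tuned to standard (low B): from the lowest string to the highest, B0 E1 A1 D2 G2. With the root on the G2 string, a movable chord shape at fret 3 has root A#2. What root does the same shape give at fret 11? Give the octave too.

Moving from fret 3 to fret 11 shifts the root by 8 semitones.
A#2 up 8 semitones is F#3.

F#3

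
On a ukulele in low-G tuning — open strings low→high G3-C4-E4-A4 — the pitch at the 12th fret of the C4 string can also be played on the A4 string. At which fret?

C4 at fret 12 is C4 + 12 semitones = C5.
The open A4 string is 9 semitones above the open C4, so the same pitch on the A4 string lies at fret 12 − 9 = 3.

3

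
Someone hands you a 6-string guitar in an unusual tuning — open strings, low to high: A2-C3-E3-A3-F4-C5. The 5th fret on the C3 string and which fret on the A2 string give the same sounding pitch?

8

C3 at fret 5 is C3 + 5 semitones = F3.
The open A2 string is 3 semitones below the open C3, so the same pitch on the A2 string lies at fret 5 + 3 = 8.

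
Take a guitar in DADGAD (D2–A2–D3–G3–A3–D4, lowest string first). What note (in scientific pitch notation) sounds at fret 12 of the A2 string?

A3

Each fret is one semitone, so A2 + 12 = A3.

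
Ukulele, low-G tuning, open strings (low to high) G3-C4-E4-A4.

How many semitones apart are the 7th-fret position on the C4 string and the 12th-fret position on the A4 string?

14 semitones

C4 at fret 7 → G4 (MIDI 67); A4 at fret 12 → A5 (MIDI 81).
67 − 81 = -14, so the two pitches are 14 semitones apart, with A5 the higher.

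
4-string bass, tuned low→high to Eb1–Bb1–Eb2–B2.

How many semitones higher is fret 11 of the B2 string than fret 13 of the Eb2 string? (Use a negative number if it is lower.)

6 semitones

B2 at fret 11 → Bb3 (MIDI 58); Eb2 at fret 13 → E3 (MIDI 52).
58 − 52 = 6, so the two pitches are 6 semitones apart.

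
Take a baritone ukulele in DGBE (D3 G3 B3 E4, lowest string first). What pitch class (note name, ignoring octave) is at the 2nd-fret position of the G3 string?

A

Each fret is one semitone, so G3 + 2 = A.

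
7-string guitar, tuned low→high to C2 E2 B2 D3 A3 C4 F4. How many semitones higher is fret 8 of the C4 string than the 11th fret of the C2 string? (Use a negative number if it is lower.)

C4 at fret 8 → Ab4 (MIDI 68); C2 at fret 11 → B2 (MIDI 47).
68 − 47 = 21, so the two pitches are 21 semitones apart.

21 semitones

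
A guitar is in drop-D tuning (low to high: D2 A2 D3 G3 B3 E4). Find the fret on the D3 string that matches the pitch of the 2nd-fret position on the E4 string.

Fret 2 on E4 is MIDI 64 + 2 = 66 (F#4). On the D3 string (open MIDI 50), that pitch is 66 − 50 = fret 16.

16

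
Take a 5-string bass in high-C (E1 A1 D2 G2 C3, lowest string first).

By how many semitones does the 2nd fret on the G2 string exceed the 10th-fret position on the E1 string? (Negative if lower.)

7 semitones

G2 at fret 2 → A2 (MIDI 45); E1 at fret 10 → D2 (MIDI 38).
45 − 38 = 7, so the two pitches are 7 semitones apart.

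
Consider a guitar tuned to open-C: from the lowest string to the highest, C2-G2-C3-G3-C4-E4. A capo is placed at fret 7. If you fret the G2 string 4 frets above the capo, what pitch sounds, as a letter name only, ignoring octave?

The capo raises the open G2 by 7 semitones to D3; fretting 4 more gives G2 + 7 + 4 = G2 + 11 semitones, landing on F#.
(Also written Gb.)

F#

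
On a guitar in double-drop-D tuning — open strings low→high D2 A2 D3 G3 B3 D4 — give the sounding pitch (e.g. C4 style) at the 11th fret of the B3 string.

A♯4

The open B3 string plus 11 semitones: B–C–C#–D–…–G#–A–A#.
The walk passes from B into C once, so the octave number goes from 3 to 4.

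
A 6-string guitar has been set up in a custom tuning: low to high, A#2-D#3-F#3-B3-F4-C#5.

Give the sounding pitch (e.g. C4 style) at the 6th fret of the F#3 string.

C4

Each fret is one semitone, so F#3 + 6 = C4.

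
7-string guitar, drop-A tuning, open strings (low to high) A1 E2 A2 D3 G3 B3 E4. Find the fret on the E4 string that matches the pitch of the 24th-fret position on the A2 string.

5

A2 at fret 24 is A2 + 24 semitones = A4.
The open E4 string is 19 semitones above the open A2, so the same pitch on the E4 string lies at fret 24 − 19 = 5.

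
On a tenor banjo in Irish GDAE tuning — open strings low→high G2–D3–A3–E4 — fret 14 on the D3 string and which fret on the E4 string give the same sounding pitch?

D3 at fret 14 is D3 + 14 semitones = E4.
The open E4 string is 14 semitones above the open D3, so the same pitch on the E4 string lies at fret 14 − 14 = 0.

0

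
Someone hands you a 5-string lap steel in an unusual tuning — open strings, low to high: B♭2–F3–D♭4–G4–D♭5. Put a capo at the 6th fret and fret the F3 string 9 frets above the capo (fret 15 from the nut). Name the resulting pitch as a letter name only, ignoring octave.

A♭

The capo raises the open F3 by 6 semitones to B3; fretting 9 more gives F3 + 6 + 9 = F3 + 15 semitones, landing on A♭.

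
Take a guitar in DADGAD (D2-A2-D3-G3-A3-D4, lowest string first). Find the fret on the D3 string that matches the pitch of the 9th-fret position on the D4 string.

21

D4 at fret 9 is D4 + 9 semitones = B4.
The open D3 string is 12 semitones below the open D4, so the same pitch on the D3 string lies at fret 9 + 12 = 21.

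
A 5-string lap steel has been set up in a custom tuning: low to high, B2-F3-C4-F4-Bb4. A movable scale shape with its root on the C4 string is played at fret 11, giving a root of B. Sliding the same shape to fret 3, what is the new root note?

Moving from fret 11 to fret 3 shifts the root by -8 semitones.
B down 8 semitones is Eb.

Eb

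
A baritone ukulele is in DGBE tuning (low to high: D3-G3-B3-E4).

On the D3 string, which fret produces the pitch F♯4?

16

F♯4 is 16 semitones above the open D3 (D–D#–E–F–…–E–F–F#), so it sits at fret 16.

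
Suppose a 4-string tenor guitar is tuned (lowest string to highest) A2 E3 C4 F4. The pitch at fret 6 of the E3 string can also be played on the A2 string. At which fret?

Fret 6 on E3 is MIDI 52 + 6 = 58 (A#3). On the A2 string (open MIDI 45), that pitch is 58 − 45 = fret 13.

13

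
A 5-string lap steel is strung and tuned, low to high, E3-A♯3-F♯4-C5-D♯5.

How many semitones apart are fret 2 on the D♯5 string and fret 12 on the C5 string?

7 semitones

D♯5 at fret 2 → F5 (MIDI 77); C5 at fret 12 → C6 (MIDI 84).
77 − 84 = -7, so the two pitches are 7 semitones apart, with C6 the higher.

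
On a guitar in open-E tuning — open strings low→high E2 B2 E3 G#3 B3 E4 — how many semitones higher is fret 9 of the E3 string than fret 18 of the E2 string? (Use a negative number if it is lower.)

E3 at fret 9 → C#4 (MIDI 61); E2 at fret 18 → A#3 (MIDI 58).
61 − 58 = 3, so the two pitches are 3 semitones apart.

3 semitones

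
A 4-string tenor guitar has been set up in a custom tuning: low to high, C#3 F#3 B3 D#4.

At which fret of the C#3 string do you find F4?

16

F4 is 16 semitones above the open C#3 (C#–D–D#–E–…–D#–E–F), so it sits at fret 16.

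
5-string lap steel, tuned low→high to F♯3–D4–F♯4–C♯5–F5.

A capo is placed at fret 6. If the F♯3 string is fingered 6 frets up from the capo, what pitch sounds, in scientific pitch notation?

The capo raises the open F♯3 by 6 semitones to C4; fretting 6 more gives F♯3 + 6 + 6 = F♯3 + 12 semitones = F♯4.
(Also written G♭.)

F♯4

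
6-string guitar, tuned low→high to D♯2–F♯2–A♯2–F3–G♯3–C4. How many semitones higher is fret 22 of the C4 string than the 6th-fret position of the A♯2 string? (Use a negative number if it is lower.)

C4 at fret 22 → A♯5 (MIDI 82); A♯2 at fret 6 → E3 (MIDI 52).
82 − 52 = 30, so the two pitches are 30 semitones apart.

30 semitones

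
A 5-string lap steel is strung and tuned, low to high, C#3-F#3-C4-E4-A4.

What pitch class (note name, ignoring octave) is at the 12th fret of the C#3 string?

C#

The open C#3 string plus 12 semitones: C#–D–D#–E–…–B–C–C#.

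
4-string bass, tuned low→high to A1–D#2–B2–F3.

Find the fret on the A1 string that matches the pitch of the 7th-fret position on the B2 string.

21

Fret 7 on B2 is MIDI 47 + 7 = 54 (F#3). On the A1 string (open MIDI 33), that pitch is 54 − 33 = fret 21.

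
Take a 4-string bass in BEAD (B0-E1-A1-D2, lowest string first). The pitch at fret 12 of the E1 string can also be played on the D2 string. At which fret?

2

Fret 12 on E1 is MIDI 28 + 12 = 40 (E2). On the D2 string (open MIDI 38), that pitch is 40 − 38 = fret 2.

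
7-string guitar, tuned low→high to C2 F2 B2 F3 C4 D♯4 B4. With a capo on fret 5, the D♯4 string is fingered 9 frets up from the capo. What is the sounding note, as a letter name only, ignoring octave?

The capo raises the open D♯4 by 5 semitones to G♯4; fretting 9 more gives D♯4 + 5 + 9 = D♯4 + 14 semitones, landing on F.

F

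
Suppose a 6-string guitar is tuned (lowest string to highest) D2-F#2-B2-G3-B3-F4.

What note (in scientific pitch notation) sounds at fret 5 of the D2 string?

D2 is MIDI 38. Adding 5 gives 43, which is G2.

G2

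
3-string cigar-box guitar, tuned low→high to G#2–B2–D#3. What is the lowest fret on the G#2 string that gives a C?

4

From G#2, count semitones up the chromatic scale until reaching C: G#–A–A#–B–C — 4 steps.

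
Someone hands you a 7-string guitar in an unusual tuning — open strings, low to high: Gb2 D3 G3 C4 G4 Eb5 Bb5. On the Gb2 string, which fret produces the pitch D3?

8

D3 is 8 semitones above the open Gb2 (Gb–G–Ab–A–Bb–B–C–Db–D), so it sits at fret 8.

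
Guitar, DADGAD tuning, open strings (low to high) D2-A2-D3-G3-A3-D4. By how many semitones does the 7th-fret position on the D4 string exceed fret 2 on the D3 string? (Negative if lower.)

17 semitones

D4 at fret 7 → A4 (MIDI 69); D3 at fret 2 → E3 (MIDI 52).
69 − 52 = 17, so the two pitches are 17 semitones apart.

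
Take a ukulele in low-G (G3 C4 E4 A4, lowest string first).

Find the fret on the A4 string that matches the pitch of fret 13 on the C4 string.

C4 at fret 13 is C4 + 13 semitones = C♯5.
The open A4 string is 9 semitones above the open C4, so the same pitch on the A4 string lies at fret 13 − 9 = 4.

4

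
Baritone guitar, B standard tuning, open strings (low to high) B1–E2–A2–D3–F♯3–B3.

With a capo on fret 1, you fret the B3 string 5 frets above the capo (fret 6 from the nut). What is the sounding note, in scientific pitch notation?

F4

The capo raises the open B3 by 1 semitone to C4; fretting 5 more gives B3 + 1 + 5 = B3 + 6 semitones = F4.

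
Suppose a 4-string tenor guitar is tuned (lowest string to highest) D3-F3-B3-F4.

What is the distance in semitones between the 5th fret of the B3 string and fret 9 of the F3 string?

B3 at fret 5 → E4 (MIDI 64); F3 at fret 9 → D4 (MIDI 62).
64 − 62 = 2, so the two pitches are 2 semitones apart, with E4 the higher.

2 semitones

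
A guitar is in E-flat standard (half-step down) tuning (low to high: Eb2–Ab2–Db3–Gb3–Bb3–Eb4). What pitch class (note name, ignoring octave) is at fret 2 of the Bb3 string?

Each fret is one semitone, so Bb3 + 2 = C.

C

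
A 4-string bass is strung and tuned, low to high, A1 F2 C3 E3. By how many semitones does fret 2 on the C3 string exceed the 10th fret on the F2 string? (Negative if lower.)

-1 semitone

C3 at fret 2 → D3 (MIDI 50); F2 at fret 10 → Eb3 (MIDI 51).
50 − 51 = -1, so the two pitches are 1 semitone apart.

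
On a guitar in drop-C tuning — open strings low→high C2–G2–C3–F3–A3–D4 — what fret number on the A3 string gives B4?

B4 is 14 semitones above the open A3 (A–A#–B–C–…–A–A#–B), so it sits at fret 14.

14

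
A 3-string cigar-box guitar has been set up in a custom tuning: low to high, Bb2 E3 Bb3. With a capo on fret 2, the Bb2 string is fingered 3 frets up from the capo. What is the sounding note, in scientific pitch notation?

Eb3

The capo raises the open Bb2 by 2 semitones to C3; fretting 3 more gives Bb2 + 2 + 3 = Bb2 + 5 semitones = Eb3.
(Also written D#.)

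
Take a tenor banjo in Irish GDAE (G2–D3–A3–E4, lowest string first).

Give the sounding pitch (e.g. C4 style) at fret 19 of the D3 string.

A4

D3 is MIDI 50. Adding 19 gives 69, which is A4.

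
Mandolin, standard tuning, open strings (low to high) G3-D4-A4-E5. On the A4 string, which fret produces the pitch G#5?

11

G#5 is 11 semitones above the open A4 (A–A#–B–C–…–F#–G–G#), so it sits at fret 11.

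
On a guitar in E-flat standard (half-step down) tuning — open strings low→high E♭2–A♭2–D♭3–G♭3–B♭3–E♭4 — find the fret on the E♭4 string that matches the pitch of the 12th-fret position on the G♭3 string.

G♭3 at fret 12 is G♭3 + 12 semitones = G♭4.
The open E♭4 string is 9 semitones above the open G♭3, so the same pitch on the E♭4 string lies at fret 12 − 9 = 3.

3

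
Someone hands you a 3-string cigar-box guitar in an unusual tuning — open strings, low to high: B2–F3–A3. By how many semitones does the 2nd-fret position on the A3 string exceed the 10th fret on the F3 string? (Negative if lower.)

A3 at fret 2 → B3 (MIDI 59); F3 at fret 10 → Eb4 (MIDI 63).
59 − 63 = -4, so the two pitches are 4 semitones apart.

-4 semitones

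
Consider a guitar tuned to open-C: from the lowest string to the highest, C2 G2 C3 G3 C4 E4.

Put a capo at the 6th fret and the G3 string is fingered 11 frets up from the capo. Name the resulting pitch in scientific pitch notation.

C5

The capo raises the open G3 by 6 semitones to C#4; fretting 11 more gives G3 + 6 + 11 = G3 + 17 semitones = C5.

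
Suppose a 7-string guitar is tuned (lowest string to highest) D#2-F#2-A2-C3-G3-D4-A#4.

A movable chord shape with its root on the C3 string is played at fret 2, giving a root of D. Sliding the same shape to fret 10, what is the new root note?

Moving from fret 2 to fret 10 shifts the root by 8 semitones.
D up 8 semitones is A#.

A#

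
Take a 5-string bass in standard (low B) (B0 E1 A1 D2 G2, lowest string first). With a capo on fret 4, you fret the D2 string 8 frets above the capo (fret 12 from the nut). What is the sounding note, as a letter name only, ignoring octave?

The capo raises the open D2 by 4 semitones to F#2; fretting 8 more gives D2 + 4 + 8 = D2 + 12 semitones, landing on D.

D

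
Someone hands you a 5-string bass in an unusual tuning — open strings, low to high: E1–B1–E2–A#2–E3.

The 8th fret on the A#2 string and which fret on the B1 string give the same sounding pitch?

A#2 at fret 8 is A#2 + 8 semitones = F#3.
The open B1 string is 11 semitones below the open A#2, so the same pitch on the B1 string lies at fret 8 + 11 = 19.

19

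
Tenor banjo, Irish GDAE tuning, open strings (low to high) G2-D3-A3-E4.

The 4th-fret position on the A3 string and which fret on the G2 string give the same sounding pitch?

18

Fret 4 on A3 is MIDI 57 + 4 = 61 (C♯4). On the G2 string (open MIDI 43), that pitch is 61 − 43 = fret 18.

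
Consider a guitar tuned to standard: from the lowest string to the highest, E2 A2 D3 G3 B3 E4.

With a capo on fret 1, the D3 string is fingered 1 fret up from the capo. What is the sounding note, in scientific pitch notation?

The capo raises the open D3 by 1 semitone to D#3; fretting 1 more gives D3 + 1 + 1 = D3 + 2 semitones = E3.

E3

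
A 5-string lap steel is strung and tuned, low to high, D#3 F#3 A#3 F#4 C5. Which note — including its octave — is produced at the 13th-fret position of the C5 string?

C#6

C5 is MIDI 72. Adding 13 gives 85, which is C#6.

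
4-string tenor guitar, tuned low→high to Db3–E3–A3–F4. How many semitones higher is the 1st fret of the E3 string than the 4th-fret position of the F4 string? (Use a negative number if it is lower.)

-16 semitones

E3 at fret 1 → F3 (MIDI 53); F4 at fret 4 → A4 (MIDI 69).
53 − 69 = -16, so the two pitches are 16 semitones apart.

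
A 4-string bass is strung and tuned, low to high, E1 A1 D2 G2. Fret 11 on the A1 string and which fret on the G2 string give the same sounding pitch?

Fret 11 on A1 is MIDI 33 + 11 = 44 (G#2). On the G2 string (open MIDI 43), that pitch is 44 − 43 = fret 1.

1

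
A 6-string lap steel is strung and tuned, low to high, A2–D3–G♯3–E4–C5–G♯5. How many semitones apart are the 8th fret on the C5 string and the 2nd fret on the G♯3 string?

C5 at fret 8 → G♯5 (MIDI 80); G♯3 at fret 2 → A♯3 (MIDI 58).
80 − 58 = 22, so the two pitches are 22 semitones apart, with G♯5 the higher.

22 semitones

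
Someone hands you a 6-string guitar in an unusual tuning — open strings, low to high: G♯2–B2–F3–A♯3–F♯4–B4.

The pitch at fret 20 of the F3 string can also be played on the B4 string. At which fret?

F3 at fret 20 is F3 + 20 semitones = C♯5.
The open B4 string is 18 semitones above the open F3, so the same pitch on the B4 string lies at fret 20 − 18 = 2.

2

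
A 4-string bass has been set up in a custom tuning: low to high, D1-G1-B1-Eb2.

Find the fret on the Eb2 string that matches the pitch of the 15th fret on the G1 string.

7

Fret 15 on G1 is MIDI 31 + 15 = 46 (Bb2). On the Eb2 string (open MIDI 39), that pitch is 46 − 39 = fret 7.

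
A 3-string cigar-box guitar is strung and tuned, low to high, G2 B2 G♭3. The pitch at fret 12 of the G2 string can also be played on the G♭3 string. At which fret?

Fret 12 on G2 is MIDI 43 + 12 = 55 (G3). On the G♭3 string (open MIDI 54), that pitch is 55 − 54 = fret 1.

1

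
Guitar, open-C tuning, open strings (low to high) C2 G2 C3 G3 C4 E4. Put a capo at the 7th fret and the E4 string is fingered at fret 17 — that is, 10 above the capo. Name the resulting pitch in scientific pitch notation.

A5

The capo raises the open E4 by 7 semitones to B4; fretting 10 more gives E4 + 7 + 10 = E4 + 17 semitones = A5.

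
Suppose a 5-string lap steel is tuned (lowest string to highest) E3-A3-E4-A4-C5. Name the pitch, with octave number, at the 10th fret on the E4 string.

D5

E4 is MIDI 64. Adding 10 gives 74, which is D5.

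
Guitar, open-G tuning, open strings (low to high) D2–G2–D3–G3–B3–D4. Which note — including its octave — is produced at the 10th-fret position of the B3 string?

A4

The open B3 string plus 10 semitones: B–C–C#–D–…–G–G#–A.
The walk passes from B into C once, so the octave number goes from 3 to 4.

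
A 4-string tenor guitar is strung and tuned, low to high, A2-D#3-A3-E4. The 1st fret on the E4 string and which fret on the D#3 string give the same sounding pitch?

14

E4 at fret 1 is E4 + 1 semitone = F4.
The open D#3 string is 13 semitones below the open E4, so the same pitch on the D#3 string lies at fret 1 + 13 = 14.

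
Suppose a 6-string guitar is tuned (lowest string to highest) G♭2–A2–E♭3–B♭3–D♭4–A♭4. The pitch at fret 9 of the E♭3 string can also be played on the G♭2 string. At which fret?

18

Fret 9 on E♭3 is MIDI 51 + 9 = 60 (C4). On the G♭2 string (open MIDI 42), that pitch is 60 − 42 = fret 18.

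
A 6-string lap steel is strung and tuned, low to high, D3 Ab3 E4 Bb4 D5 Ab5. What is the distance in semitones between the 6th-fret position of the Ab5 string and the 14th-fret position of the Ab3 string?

Ab5 at fret 6 → D6 (MIDI 86); Ab3 at fret 14 → Bb4 (MIDI 70).
86 − 70 = 16, so the two pitches are 16 semitones apart, with D6 the higher.

16 semitones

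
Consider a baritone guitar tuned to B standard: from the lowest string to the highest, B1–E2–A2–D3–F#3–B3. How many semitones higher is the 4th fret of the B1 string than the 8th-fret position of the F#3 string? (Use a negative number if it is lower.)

B1 at fret 4 → D#2 (MIDI 39); F#3 at fret 8 → D4 (MIDI 62).
39 − 62 = -23, so the two pitches are 23 semitones apart.

-23 semitones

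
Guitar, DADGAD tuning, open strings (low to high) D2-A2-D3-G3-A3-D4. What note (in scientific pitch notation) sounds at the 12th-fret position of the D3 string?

D4

D3 is MIDI 50. Adding 12 gives 62, which is D4.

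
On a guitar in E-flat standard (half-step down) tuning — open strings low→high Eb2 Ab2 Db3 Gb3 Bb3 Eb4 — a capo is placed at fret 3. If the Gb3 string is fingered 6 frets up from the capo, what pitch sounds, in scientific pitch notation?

The capo raises the open Gb3 by 3 semitones to A3; fretting 6 more gives Gb3 + 3 + 6 = Gb3 + 9 semitones = Eb4.

Eb4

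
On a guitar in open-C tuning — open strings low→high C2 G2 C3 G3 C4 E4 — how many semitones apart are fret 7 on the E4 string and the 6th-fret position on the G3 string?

10 semitones

E4 at fret 7 → B4 (MIDI 71); G3 at fret 6 → C#4 (MIDI 61).
71 − 61 = 10, so the two pitches are 10 semitones apart, with B4 the higher.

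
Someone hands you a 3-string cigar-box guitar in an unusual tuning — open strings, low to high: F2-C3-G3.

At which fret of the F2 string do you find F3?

12

F3 is 12 semitones above the open F2 (F–F#–G–G#–…–D#–E–F), so it sits at fret 12.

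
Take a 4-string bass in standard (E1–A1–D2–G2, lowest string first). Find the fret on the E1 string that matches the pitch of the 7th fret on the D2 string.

D2 at fret 7 is D2 + 7 semitones = A2.
The open E1 string is 10 semitones below the open D2, so the same pitch on the E1 string lies at fret 7 + 10 = 17.

17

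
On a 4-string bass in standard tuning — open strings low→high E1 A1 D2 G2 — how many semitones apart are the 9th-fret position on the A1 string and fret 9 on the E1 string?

A1 at fret 9 → F♯2 (MIDI 42); E1 at fret 9 → C♯2 (MIDI 37).
42 − 37 = 5, so the two pitches are 5 semitones apart, with F♯2 the higher.

5 semitones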